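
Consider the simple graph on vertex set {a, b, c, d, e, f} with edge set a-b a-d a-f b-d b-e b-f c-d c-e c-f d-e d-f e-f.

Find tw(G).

A width-3 tree decomposition is:
Bags: B1 = {b, d, e, f}  B2 = {a, b, d, f}  B3 = {c, d, e, f}
Tree: B1–B2, B1–B3
The largest bag has 4 vertices, giving width 3; this decomposition certifies tw(G) ≤ 3. On the other hand G contains the 4-clique {c, d, e, f}. A clique must lie in a single bag of any decomposition, so no decomposition can have width below 3. Hence tw(G) = 3 exactly.

3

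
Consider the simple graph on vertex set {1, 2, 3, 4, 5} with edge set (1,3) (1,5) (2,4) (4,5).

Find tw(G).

A width-1 tree decomposition is:
Bags: B1 = {2, 4}  B2 = {4, 5}  B3 = {1, 5}  B4 = {1, 3}
Tree: B1–B2, B2–B3, B3–B4
Every bag has size at most 2, so the width is 2 − 1 = 1 and tw(G) ≤ 1. G has an edge, so its treewidth is at least 1. Combining the bounds, tw(G) = 1.

1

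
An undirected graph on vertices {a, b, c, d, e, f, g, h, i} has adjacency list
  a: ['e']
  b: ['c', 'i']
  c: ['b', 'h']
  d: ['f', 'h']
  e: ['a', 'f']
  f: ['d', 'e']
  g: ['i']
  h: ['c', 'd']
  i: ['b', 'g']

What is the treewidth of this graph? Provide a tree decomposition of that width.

The largest bag has 2 vertices, giving width 1; this decomposition certifies tw(G) ≤ 1. G has an edge, so its treewidth is at least 1. The upper and lower bounds meet at 1, so that is the treewidth.

Treewidth 1.
One optimal decomposition is:
Bags: B1 = {g, i}  B2 = {b, i}  B3 = {b, c}  B4 = {c, h}  B5 = {d, h}  B6 = {d, f}  B7 = {e, f}  B8 = {a, e}
Tree: B1–B2, B2–B3, B3–B4, B4–B5, B5–B6, B6–B7, B7–B8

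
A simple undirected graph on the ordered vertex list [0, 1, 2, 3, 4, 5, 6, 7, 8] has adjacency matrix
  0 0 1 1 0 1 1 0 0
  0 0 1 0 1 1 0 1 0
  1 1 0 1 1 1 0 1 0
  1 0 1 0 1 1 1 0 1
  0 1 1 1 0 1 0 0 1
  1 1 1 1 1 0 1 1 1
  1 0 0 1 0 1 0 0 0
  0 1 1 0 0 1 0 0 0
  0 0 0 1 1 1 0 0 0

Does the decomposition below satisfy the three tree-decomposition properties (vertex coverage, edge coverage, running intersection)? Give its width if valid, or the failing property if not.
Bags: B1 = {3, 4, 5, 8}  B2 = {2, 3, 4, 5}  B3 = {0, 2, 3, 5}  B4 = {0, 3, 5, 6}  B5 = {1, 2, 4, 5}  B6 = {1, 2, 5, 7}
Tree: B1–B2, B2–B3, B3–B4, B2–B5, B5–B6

Yes; width 3.

Vertex coverage: the bags together contain {0, 1, 2, 3, 4, 5, 6, 7, 8}, the full vertex set. Edge coverage: each edge of G has both endpoints in at least one bag. Running intersection: for every vertex, the bags containing it form a connected subtree. All three properties hold, so this is a valid tree decomposition of width max|bag| − 1 = 3, and hence tw(G) ≤ 3.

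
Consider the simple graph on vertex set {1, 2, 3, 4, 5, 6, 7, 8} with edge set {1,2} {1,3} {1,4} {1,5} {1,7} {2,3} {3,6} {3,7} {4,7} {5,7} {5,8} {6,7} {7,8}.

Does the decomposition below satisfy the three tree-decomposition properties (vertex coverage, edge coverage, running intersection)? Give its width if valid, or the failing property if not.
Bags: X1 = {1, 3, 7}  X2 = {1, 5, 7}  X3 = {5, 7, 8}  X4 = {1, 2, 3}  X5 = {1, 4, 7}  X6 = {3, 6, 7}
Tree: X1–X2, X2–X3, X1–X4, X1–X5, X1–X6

Checking the three conditions: (i) the bags cover all of {1, 2, 3, 4, 5, 6, 7, 8}; (ii) for each edge, some bag contains both endpoints; (iii) the bags containing any fixed vertex form a subtree. All hold, so the decomposition is valid with width 3 − 1 = 2.

Yes; width 2.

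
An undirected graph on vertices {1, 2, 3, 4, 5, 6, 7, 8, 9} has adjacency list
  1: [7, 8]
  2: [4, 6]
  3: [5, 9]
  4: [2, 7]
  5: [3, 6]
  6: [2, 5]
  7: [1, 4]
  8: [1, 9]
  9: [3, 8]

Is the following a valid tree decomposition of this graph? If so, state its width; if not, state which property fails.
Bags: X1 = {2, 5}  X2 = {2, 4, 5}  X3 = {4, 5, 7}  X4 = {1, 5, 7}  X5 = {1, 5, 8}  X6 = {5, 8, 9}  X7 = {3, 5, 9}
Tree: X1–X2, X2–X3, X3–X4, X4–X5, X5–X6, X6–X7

No — vertex 6 appears in no bag.

A tree decomposition must satisfy three properties: every vertex lies in some bag; for every edge, both endpoints lie together in some bag; and for every vertex, the bags containing it form a connected subtree. Here vertex 6 appears in no bag, so the decomposition is invalid.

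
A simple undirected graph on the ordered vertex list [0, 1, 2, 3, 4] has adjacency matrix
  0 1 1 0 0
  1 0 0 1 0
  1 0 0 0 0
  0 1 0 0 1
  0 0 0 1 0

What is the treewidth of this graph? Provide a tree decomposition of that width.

Each bag holds 2 vertices, so the decomposition has width 1, which upper-bounds the treewidth. G has an edge, so its treewidth is at least 1. Therefore the treewidth is 1.

Treewidth 1.
One such decomposition:
Bags: B1 = {3, 4}  B2 = {1, 3}  B3 = {0, 1}  B4 = {0, 2}
Tree: B1–B2, B2–B3, B3–B4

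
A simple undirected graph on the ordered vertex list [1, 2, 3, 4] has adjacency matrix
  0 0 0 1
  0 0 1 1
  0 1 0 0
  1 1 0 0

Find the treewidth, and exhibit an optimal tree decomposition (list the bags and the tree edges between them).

The largest bag has 2 vertices, giving width 1; this decomposition certifies tw(G) ≤ 1. G has an edge, so its treewidth is at least 1. Hence tw(G) = 1 exactly.

Treewidth 1.
One such decomposition:
Bags: B1 = {2, 3}  B2 = {2, 4}  B3 = {1, 4}
Tree: B1–B2, B2–B3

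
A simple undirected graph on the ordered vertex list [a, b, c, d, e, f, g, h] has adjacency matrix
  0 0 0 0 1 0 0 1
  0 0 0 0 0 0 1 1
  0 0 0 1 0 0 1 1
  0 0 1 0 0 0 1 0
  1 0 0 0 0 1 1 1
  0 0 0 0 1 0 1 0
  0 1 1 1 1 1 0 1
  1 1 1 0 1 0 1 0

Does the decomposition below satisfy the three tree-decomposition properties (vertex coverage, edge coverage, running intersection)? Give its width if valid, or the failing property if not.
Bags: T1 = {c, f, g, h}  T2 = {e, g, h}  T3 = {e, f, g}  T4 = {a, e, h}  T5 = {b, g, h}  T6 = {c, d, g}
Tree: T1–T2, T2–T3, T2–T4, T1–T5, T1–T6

A tree decomposition must satisfy three properties: every vertex lies in some bag; for every edge, both endpoints lie together in some bag; and for every vertex, the bags containing it form a connected subtree. Here bags containing vertex f are not connected in the tree, so the decomposition is invalid.

No — bags containing vertex f are not connected in the tree.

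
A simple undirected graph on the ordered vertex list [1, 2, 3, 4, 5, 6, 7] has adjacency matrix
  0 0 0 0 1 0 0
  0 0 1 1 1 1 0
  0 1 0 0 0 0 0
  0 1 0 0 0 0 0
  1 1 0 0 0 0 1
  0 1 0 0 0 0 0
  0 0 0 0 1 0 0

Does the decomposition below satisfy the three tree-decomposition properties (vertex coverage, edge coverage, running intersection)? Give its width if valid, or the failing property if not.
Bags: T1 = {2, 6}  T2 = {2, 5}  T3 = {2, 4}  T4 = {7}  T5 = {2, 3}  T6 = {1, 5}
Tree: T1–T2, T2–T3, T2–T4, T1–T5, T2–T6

A tree decomposition must satisfy three properties: every vertex lies in some bag; for every edge, both endpoints lie together in some bag; and for every vertex, the bags containing it form a connected subtree. Here edge (5,7) lies in no bag, so the decomposition is invalid.

No — edge (5,7) lies in no bag.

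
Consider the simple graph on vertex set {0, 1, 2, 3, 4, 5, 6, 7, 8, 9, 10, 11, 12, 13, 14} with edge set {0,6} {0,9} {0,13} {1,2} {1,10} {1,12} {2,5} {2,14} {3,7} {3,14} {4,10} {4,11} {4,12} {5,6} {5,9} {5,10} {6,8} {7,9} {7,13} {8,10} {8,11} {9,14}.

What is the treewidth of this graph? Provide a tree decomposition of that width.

Treewidth 3.
Bags: B1 = {0, 3, 7, 13}  B2 = {0, 3, 7, 9}  B3 = {0, 3, 9, 14}  B4 = {0, 6, 9, 14}  B5 = {5, 6, 9, 14}  B6 = {2, 5, 6, 14}  B7 = {2, 5, 6, 8}  B8 = {2, 5, 8, 10}  B9 = {1, 2, 8, 10}  B10 = {1, 8, 10, 11}  B11 = {1, 4, 10, 11}  B12 = {1, 4, 11, 12}
Tree: B1–B2, B2–B3, B3–B4, B4–B5, B5–B6, B6–B7, B7–B8, B8–B9, B9–B10, B10–B11, B11–B12

The largest bag has 4 vertices, giving width 3; this decomposition certifies tw(G) ≤ 3. For the lower bound: the 4 vertex sets {3,7,13}, {0}, {9}, {2,5,6,14} are disjoint, each induces a connected subgraph, and every pair is joined by at least one edge of G. Contracting each set to a single vertex therefore yields K_{4} as a minor, and since treewidth is minor-monotone, tw(G) ≥ tw(K_{4}) = 3. Hence tw(G) = 3 exactly.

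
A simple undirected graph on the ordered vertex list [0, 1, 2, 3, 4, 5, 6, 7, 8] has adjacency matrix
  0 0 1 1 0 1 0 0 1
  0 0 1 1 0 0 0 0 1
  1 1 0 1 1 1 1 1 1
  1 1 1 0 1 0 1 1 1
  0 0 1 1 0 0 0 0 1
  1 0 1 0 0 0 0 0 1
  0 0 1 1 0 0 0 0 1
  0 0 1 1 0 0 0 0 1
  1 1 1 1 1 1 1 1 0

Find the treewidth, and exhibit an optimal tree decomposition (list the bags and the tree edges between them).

Every bag has size at most 4, so the width is 4 − 1 = 3 and tw(G) ≤ 3. For the lower bound, the 4 vertices {0, 2, 3, 8} are pairwise adjacent, and any tree decomposition puts a clique entirely inside one bag — forcing width ≥ 3. Combining the bounds, tw(G) = 3.

Treewidth 3.
One such decomposition:
Bags: B1 = {1, 2, 3, 8}  B2 = {2, 3, 7, 8}  B3 = {0, 2, 3, 8}  B4 = {2, 3, 4, 8}  B5 = {2, 3, 6, 8}  B6 = {0, 2, 5, 8}
Tree: B1–B2, B2–B3, B2–B4, B1–B5, B3–B6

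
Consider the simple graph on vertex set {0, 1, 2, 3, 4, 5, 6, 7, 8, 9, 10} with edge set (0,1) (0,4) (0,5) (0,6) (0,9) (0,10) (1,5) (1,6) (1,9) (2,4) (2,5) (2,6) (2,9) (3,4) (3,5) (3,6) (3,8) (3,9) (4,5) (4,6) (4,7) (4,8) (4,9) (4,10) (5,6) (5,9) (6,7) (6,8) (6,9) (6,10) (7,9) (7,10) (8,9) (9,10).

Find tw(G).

A width-4 tree decomposition is:
Bags: B1 = {0, 1, 5, 6, 9}  B2 = {0, 4, 5, 6, 9}  B3 = {0, 4, 6, 9, 10}  B4 = {2, 4, 5, 6, 9}  B5 = {3, 4, 5, 6, 9}  B6 = {3, 4, 6, 8, 9}  B7 = {4, 6, 7, 9, 10}
Tree: B1–B2, B2–B3, B2–B4, B2–B5, B5–B6, B3–B7
Every bag has size at most 5, so the width is 5 − 1 = 4 and tw(G) ≤ 4. On the other hand G contains the 5-clique {0, 1, 5, 6, 9}. A clique must lie in a single bag of any decomposition, so no decomposition can have width below 4. Therefore the treewidth is 4.

4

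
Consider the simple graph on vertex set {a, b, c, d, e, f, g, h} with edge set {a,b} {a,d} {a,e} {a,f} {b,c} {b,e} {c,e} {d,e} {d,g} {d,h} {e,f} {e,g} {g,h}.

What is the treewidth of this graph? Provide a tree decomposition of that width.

Each bag holds 3 vertices, so the decomposition has width 2, which upper-bounds the treewidth. On the other hand G contains the 3-clique {d, e, g}. A clique must lie in a single bag of any decomposition, so no decomposition can have width below 2. Therefore the treewidth is 2.

Treewidth 2.
One optimal decomposition is:
Bags: B1 = {a, e, f}  B2 = {a, d, e}  B3 = {a, b, e}  B4 = {d, e, g}  B5 = {d, g, h}  B6 = {b, c, e}
Tree: B1–B2, B1–B3, B2–B4, B4–B5, B3–B6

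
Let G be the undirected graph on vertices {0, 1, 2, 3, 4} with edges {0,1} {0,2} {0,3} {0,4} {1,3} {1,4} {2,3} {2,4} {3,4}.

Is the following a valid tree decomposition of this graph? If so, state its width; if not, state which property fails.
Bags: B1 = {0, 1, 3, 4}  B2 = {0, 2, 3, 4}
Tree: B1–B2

Checking the three conditions: (i) the bags cover all of {0, 1, 2, 3, 4}; (ii) for each edge, some bag contains both endpoints; (iii) the bags containing any fixed vertex form a subtree. All hold, so the decomposition is valid with width 4 − 1 = 3.

Yes; width 3.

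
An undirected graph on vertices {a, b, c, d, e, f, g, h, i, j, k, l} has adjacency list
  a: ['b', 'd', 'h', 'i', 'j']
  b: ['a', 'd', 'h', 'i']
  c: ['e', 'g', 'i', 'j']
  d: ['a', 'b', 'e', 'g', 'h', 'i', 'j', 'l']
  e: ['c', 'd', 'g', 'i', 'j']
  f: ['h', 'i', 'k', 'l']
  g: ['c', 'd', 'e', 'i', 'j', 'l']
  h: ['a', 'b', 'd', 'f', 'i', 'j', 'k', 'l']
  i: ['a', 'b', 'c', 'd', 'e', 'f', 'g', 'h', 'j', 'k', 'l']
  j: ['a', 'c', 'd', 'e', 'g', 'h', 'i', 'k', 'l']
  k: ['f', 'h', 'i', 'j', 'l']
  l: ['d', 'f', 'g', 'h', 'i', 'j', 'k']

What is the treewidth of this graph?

4

A width-4 tree decomposition is:
Bags: B1 = {d, h, i, j, l}  B2 = {d, g, i, j, l}  B3 = {d, e, g, i, j}  B4 = {c, e, g, i, j}  B5 = {h, i, j, k, l}  B6 = {f, h, i, k, l}  B7 = {a, d, h, i, j}  B8 = {a, b, d, h, i}
Tree: B1–B2, B2–B3, B3–B4, B1–B5, B5–B6, B1–B7, B7–B8
Each bag holds 5 vertices, so the decomposition has width 4, which upper-bounds the treewidth. Conversely, {d, e, g, i, j} is a clique of size 5, and the vertices of any clique must share a bag in every tree decomposition; so some bag has ≥ 5 vertices and tw(G) ≥ 4. Therefore the treewidth is 4.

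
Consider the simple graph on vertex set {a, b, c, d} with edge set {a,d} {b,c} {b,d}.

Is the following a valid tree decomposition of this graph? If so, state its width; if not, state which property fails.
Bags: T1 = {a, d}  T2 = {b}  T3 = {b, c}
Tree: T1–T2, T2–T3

A tree decomposition must satisfy three properties: every vertex lies in some bag; for every edge, both endpoints lie together in some bag; and for every vertex, the bags containing it form a connected subtree. Here edge (d,b) lies in no bag, so the decomposition is invalid.

No — edge (d,b) lies in no bag.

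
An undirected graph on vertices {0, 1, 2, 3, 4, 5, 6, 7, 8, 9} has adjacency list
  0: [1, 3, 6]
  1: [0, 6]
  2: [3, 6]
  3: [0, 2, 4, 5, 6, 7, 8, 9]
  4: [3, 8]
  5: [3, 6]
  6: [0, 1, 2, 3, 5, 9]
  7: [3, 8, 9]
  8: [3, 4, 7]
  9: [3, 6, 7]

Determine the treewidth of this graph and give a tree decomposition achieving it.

Each bag holds 3 vertices, so the decomposition has width 2, which upper-bounds the treewidth. For the lower bound, the 3 vertices {0, 1, 6} are pairwise adjacent, and any tree decomposition puts a clique entirely inside one bag — forcing width ≥ 2. Combining the bounds, tw(G) = 2.

Treewidth 2.
One such decomposition:
Bags: B1 = {3, 7, 8}  B2 = {3, 4, 8}  B3 = {3, 7, 9}  B4 = {3, 6, 9}  B5 = {0, 3, 6}  B6 = {3, 5, 6}  B7 = {0, 1, 6}  B8 = {2, 3, 6}
Tree: B1–B2, B1–B3, B3–B4, B4–B5, B4–B6, B5–B7, B6–B8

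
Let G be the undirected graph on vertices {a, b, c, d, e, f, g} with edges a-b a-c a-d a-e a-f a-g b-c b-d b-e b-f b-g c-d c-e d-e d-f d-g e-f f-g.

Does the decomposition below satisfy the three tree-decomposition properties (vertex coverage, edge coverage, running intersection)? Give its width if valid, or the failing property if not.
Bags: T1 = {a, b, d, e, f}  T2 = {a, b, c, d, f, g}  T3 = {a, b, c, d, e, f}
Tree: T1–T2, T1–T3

A tree decomposition must satisfy three properties: every vertex lies in some bag; for every edge, both endpoints lie together in some bag; and for every vertex, the bags containing it form a connected subtree. Here bags containing vertex c are not connected in the tree, so the decomposition is invalid.

No — bags containing vertex c are not connected in the tree.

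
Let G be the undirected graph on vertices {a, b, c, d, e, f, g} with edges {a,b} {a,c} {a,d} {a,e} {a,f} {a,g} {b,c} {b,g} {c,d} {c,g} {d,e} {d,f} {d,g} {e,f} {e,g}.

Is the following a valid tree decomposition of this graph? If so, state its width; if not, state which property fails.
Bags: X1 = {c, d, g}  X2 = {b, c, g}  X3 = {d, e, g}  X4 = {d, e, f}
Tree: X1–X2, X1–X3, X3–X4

No — vertex a appears in no bag.

A tree decomposition must satisfy three properties: every vertex lies in some bag; for every edge, both endpoints lie together in some bag; and for every vertex, the bags containing it form a connected subtree. Here vertex a appears in no bag, so the decomposition is invalid.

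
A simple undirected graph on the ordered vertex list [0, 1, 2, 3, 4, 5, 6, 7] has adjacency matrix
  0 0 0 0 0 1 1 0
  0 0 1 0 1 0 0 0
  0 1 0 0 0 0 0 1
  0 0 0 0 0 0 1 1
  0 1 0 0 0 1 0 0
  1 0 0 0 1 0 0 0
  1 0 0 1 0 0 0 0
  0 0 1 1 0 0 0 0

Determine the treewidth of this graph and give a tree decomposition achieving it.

The largest bag has 3 vertices, giving width 2; this decomposition certifies tw(G) ≤ 2. The edges 5–4–1–2–7–3–6–0–5 form a cycle, so G is not a tree and its treewidth is at least 2. Therefore the treewidth is 2.

Treewidth 2.
One such decomposition:
Bags: B1 = {1, 4, 5}  B2 = {1, 2, 5}  B3 = {2, 5, 7}  B4 = {3, 5, 7}  B5 = {3, 5, 6}  B6 = {0, 5, 6}
Tree: B1–B2, B2–B3, B3–B4, B4–B5, B5–B6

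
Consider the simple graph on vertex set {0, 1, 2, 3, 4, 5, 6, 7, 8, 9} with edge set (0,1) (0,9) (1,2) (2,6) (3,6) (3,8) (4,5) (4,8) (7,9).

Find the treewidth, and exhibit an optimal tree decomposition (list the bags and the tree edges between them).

Treewidth 1.
Bags: B1 = {7, 9}  B2 = {0, 9}  B3 = {0, 1}  B4 = {1, 2}  B5 = {2, 6}  B6 = {3, 6}  B7 = {3, 8}  B8 = {4, 8}  B9 = {4, 5}
Tree: B1–B2, B2–B3, B3–B4, B4–B5, B5–B6, B6–B7, B7–B8, B8–B9

The largest bag has 2 vertices, giving width 1; this decomposition certifies tw(G) ≤ 1. G has an edge, so its treewidth is at least 1. Therefore the treewidth is 1.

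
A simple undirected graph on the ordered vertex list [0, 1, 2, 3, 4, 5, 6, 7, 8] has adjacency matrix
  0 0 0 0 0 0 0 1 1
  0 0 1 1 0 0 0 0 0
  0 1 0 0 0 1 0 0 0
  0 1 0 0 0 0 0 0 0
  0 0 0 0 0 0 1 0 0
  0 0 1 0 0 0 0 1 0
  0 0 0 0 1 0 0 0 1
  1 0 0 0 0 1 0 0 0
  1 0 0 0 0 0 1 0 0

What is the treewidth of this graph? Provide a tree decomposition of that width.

The largest bag has 2 vertices, giving width 1; this decomposition certifies tw(G) ≤ 1. Any graph with an edge has treewidth ≥ 1, and G has the edge 3–1. Therefore the treewidth is 1.

Treewidth 1.
One optimal decomposition is:
Bags: B1 = {1, 3}  B2 = {1, 2}  B3 = {2, 5}  B4 = {5, 7}  B5 = {0, 7}  B6 = {0, 8}  B7 = {6, 8}  B8 = {4, 6}
Tree: B1–B2, B2–B3, B3–B4, B4–B5, B5–B6, B6–B7, B7–B8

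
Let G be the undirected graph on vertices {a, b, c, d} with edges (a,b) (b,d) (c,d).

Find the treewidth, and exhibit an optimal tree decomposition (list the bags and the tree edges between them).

Treewidth 1.
One optimal decomposition is:
Bags: B1 = {c, d}  B2 = {b, d}  B3 = {a, b}
Tree: B1–B2, B2–B3

Every bag has size at most 2, so the width is 2 − 1 = 1 and tw(G) ≤ 1. Any graph with an edge has treewidth ≥ 1, and G has the edge c–d. Therefore the treewidth is 1.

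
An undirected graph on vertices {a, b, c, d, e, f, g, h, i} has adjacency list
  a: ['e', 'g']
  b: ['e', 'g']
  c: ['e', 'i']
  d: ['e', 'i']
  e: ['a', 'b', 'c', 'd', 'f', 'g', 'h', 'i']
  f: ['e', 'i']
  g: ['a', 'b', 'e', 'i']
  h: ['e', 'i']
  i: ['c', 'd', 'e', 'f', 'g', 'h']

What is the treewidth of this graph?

A width-2 tree decomposition is:
Bags: B1 = {e, g, i}  B2 = {a, e, g}  B3 = {e, h, i}  B4 = {e, f, i}  B5 = {b, e, g}  B6 = {c, e, i}  B7 = {d, e, i}
Tree: B1–B2, B1–B3, B3–B4, B1–B5, B3–B6, B3–B7
Every bag has size at most 3, so the width is 3 − 1 = 2 and tw(G) ≤ 2. For the lower bound, the 3 vertices {a, e, g} are pairwise adjacent, and any tree decomposition puts a clique entirely inside one bag — forcing width ≥ 2. Therefore the treewidth is 2.

2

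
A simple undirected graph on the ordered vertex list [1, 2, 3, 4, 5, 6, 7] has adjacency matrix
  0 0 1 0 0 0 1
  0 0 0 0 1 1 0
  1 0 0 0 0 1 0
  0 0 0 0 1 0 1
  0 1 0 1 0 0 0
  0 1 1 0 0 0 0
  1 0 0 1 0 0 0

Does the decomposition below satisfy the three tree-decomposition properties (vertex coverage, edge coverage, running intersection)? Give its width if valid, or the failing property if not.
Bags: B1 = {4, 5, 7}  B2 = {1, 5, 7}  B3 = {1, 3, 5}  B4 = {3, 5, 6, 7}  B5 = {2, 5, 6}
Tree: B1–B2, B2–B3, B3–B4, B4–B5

A tree decomposition must satisfy three properties: every vertex lies in some bag; for every edge, both endpoints lie together in some bag; and for every vertex, the bags containing it form a connected subtree. Here bags containing vertex 7 are not connected in the tree, so the decomposition is invalid.

No — bags containing vertex 7 are not connected in the tree.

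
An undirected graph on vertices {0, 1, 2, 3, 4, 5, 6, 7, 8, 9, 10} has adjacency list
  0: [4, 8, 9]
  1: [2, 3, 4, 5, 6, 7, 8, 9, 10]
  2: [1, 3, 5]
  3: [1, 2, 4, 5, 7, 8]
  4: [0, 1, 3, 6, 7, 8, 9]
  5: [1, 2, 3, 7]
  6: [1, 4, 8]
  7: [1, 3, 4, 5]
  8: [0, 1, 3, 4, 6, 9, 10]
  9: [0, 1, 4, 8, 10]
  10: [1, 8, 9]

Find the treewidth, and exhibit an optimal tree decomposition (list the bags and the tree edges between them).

The largest bag has 4 vertices, giving width 3; this decomposition certifies tw(G) ≤ 3. For the lower bound, the 4 vertices {0, 4, 8, 9} are pairwise adjacent, and any tree decomposition puts a clique entirely inside one bag — forcing width ≥ 3. The upper and lower bounds meet at 3, so that is the treewidth.

Treewidth 3.
Bags: B1 = {1, 3, 4, 7}  B2 = {1, 3, 4, 8}  B3 = {1, 4, 8, 9}  B4 = {1, 8, 9, 10}  B5 = {1, 3, 5, 7}  B6 = {1, 4, 6, 8}  B7 = {0, 4, 8, 9}  B8 = {1, 2, 3, 5}
Tree: B1–B2, B2–B3, B3–B4, B1–B5, B2–B6, B3–B7, B5–B8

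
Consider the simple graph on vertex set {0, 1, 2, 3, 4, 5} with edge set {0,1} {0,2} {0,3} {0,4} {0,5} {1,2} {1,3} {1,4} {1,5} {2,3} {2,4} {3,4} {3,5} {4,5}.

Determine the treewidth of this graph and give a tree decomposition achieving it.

Each bag holds 5 vertices, so the decomposition has width 4, which upper-bounds the treewidth. On the other hand G contains the 5-clique {0, 1, 2, 3, 4}. A clique must lie in a single bag of any decomposition, so no decomposition can have width below 4. Hence tw(G) = 4 exactly.

Treewidth 4.
One optimal decomposition is:
Bags: B1 = {0, 1, 3, 4, 5}  B2 = {0, 1, 2, 3, 4}
Tree: B1–B2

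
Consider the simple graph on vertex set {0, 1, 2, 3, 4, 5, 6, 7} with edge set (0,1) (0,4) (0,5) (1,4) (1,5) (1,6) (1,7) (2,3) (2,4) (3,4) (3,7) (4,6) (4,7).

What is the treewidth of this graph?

A width-2 tree decomposition is:
Bags: B1 = {1, 4, 7}  B2 = {3, 4, 7}  B3 = {0, 1, 4}  B4 = {1, 4, 6}  B5 = {2, 3, 4}  B6 = {0, 1, 5}
Tree: B1–B2, B1–B3, B3–B4, B2–B5, B3–B6
The largest bag has 3 vertices, giving width 2; this decomposition certifies tw(G) ≤ 2. Conversely, {0, 1, 4} is a clique of size 3, and the vertices of any clique must share a bag in every tree decomposition; so some bag has ≥ 3 vertices and tw(G) ≥ 2. Hence tw(G) = 2 exactly.

2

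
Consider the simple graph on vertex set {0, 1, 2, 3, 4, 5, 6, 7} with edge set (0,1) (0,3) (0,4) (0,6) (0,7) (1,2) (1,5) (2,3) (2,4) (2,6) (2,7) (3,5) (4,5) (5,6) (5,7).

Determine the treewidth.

A width-3 tree decomposition is:
Bags: B1 = {0, 2, 5, 6}  B2 = {0, 2, 3, 5}  B3 = {0, 2, 4, 5}  B4 = {0, 2, 5, 7}  B5 = {0, 1, 2, 5}
Tree: B1–B2, B2–B3, B3–B4, B4–B5
Each bag holds 4 vertices, so the decomposition has width 3, which upper-bounds the treewidth. For the lower bound: the 4 vertex sets {0,6}, {2,3}, {5}, {4} are disjoint, each induces a connected subgraph, and every pair is joined by at least one edge of G. Contracting each set to a single vertex therefore yields K_{4} as a minor, and since treewidth is minor-monotone, tw(G) ≥ tw(K_{4}) = 3. Combining the bounds, tw(G) = 3.

3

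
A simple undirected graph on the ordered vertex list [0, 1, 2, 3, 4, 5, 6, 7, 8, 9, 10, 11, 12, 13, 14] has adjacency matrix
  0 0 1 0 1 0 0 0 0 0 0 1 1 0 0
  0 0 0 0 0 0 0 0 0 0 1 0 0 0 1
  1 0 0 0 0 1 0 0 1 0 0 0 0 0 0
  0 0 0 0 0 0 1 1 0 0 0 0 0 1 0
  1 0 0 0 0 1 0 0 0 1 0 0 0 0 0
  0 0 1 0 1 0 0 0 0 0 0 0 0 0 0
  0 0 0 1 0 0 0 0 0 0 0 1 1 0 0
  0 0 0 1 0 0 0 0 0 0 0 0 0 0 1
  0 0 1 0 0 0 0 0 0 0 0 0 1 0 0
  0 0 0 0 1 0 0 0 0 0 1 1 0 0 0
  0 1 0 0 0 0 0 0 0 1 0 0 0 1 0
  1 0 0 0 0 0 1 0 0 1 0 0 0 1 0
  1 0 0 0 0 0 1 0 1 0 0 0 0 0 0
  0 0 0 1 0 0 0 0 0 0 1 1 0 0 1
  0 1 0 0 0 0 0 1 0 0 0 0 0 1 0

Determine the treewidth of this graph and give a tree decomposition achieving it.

Treewidth 3.
One optimal decomposition is:
Bags: B1 = {2, 5, 8, 12}  B2 = {0, 2, 5, 12}  B3 = {0, 4, 5, 12}  B4 = {0, 4, 6, 12}  B5 = {0, 4, 6, 11}  B6 = {4, 6, 9, 11}  B7 = {3, 6, 9, 11}  B8 = {3, 9, 11, 13}  B9 = {3, 9, 10, 13}  B10 = {3, 7, 10, 13}  B11 = {7, 10, 13, 14}  B12 = {1, 7, 10, 14}
Tree: B1–B2, B2–B3, B3–B4, B4–B5, B5–B6, B6–B7, B7–B8, B8–B9, B9–B10, B10–B11, B11–B12

Each bag holds 4 vertices, so the decomposition has width 3, which upper-bounds the treewidth. For the lower bound: the 4 vertex sets {2,5,8}, {12}, {0}, {4,6,9,11} are disjoint, each induces a connected subgraph, and every pair is joined by at least one edge of G. Contracting each set to a single vertex therefore yields K_{4} as a minor, and since treewidth is minor-monotone, tw(G) ≥ tw(K_{4}) = 3. Combining the bounds, tw(G) = 3.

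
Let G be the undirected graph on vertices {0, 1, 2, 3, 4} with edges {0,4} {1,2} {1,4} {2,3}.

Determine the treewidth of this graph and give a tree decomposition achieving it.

The largest bag has 2 vertices, giving width 1; this decomposition certifies tw(G) ≤ 1. Since G has at least one edge (e.g. 0–4), it is not an edgeless graph, so tw(G) ≥ 1. Therefore the treewidth is 1.

Treewidth 1.
One optimal decomposition is:
Bags: B1 = {0, 4}  B2 = {1, 4}  B3 = {1, 2}  B4 = {2, 3}
Tree: B1–B2, B2–B3, B3–B4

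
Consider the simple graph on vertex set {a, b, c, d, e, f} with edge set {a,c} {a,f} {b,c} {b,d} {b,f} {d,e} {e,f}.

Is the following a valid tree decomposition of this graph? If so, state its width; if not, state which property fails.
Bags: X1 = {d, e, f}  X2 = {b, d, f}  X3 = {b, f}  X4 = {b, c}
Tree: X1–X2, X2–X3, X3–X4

No — vertex a appears in no bag.

A tree decomposition must satisfy three properties: every vertex lies in some bag; for every edge, both endpoints lie together in some bag; and for every vertex, the bags containing it form a connected subtree. Here vertex a appears in no bag, so the decomposition is invalid.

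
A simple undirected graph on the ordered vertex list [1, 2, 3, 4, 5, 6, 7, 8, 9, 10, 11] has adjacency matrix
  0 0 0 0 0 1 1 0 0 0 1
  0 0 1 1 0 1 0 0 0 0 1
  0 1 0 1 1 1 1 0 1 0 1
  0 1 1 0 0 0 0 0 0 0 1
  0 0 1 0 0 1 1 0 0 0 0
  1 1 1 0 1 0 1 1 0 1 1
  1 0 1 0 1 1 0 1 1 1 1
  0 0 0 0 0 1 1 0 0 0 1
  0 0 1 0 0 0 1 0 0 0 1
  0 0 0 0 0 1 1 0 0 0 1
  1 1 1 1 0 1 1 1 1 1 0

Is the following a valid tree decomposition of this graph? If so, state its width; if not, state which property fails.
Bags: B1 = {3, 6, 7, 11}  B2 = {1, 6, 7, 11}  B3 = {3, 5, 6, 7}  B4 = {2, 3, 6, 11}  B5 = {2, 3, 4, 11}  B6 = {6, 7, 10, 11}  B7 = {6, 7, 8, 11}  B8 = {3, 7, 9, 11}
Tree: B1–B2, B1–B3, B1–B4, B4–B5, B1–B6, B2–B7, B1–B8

Yes; width 3.

Vertex coverage: the bags together contain {1, 2, 3, 4, 5, 6, 7, 8, 9, 10, 11}, the full vertex set. Edge coverage: each edge of G has both endpoints in at least one bag. Running intersection: for every vertex, the bags containing it form a connected subtree. All three properties hold, so this is a valid tree decomposition of width max|bag| − 1 = 3, and hence tw(G) ≤ 3.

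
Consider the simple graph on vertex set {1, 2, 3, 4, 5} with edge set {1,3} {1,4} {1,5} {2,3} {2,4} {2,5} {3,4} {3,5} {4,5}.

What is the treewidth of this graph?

A width-3 tree decomposition is:
Bags: B1 = {2, 3, 4, 5}  B2 = {1, 3, 4, 5}
Tree: B1–B2
Each bag holds 4 vertices, so the decomposition has width 3, which upper-bounds the treewidth. For the lower bound, the 4 vertices {1, 3, 4, 5} are pairwise adjacent, and any tree decomposition puts a clique entirely inside one bag — forcing width ≥ 3. Therefore the treewidth is 3.

3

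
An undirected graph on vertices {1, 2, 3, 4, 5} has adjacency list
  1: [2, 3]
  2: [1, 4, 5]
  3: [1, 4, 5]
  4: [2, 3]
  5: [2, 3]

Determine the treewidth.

A width-2 tree decomposition is:
Bags: B1 = {2, 3, 4}  B2 = {2, 3, 5}  B3 = {1, 2, 3}
Tree: B1–B2, B2–B3
Each bag holds 3 vertices, so the decomposition has width 2, which upper-bounds the treewidth. Since 4–3–5–2–4 is a cycle in G, G is not acyclic. Forests are exactly the graphs of treewidth ≤ 1, so tw(G) ≥ 2. Therefore the treewidth is 2.

2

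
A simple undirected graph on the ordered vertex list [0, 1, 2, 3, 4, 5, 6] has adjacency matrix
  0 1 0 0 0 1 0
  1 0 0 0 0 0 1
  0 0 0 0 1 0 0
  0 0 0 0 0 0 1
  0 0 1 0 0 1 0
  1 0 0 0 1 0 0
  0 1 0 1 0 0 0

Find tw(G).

A width-1 tree decomposition is:
Bags: B1 = {2, 4}  B2 = {4, 5}  B3 = {0, 5}  B4 = {0, 1}  B5 = {1, 6}  B6 = {3, 6}
Tree: B1–B2, B2–B3, B3–B4, B4–B5, B5–B6
The largest bag has 2 vertices, giving width 1; this decomposition certifies tw(G) ≤ 1. G has an edge, so its treewidth is at least 1. Hence tw(G) = 1 exactly.

1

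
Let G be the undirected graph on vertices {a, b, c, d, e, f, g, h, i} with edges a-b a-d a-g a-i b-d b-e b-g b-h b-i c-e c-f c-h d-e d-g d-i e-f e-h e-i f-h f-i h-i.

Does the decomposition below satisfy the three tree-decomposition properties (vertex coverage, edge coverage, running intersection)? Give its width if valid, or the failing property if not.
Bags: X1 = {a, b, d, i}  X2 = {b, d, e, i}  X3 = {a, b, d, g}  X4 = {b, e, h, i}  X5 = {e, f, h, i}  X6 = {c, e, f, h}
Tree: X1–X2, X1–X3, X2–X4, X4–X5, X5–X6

Every vertex of G appears in some bag (union = {a, b, c, d, e, f, g, h, i}); every edge is covered by a bag; and for each vertex v the set of bags containing v is connected in the bag tree. The decomposition is therefore valid. The largest bag has 4 vertices, so the width is 3.

Yes; width 3.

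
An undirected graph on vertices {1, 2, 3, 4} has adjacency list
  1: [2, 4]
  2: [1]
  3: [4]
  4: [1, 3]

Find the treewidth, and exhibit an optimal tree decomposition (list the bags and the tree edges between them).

The largest bag has 2 vertices, giving width 1; this decomposition certifies tw(G) ≤ 1. Since G has at least one edge (e.g. 2–1), it is not an edgeless graph, so tw(G) ≥ 1. The upper and lower bounds meet at 1, so that is the treewidth.

Treewidth 1.
One such decomposition:
Bags: B1 = {1, 2}  B2 = {1, 4}  B3 = {3, 4}
Tree: B1–B2, B2–B3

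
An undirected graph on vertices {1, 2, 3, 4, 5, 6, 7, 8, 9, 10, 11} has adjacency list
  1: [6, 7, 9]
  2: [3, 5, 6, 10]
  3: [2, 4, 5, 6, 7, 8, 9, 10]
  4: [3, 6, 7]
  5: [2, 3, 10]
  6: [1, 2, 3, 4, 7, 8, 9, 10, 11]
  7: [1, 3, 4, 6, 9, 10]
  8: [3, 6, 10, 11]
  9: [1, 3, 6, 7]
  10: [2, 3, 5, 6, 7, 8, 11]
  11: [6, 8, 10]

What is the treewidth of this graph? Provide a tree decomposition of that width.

Treewidth 3.
Bags: B1 = {3, 4, 6, 7}  B2 = {3, 6, 7, 10}  B3 = {2, 3, 6, 10}  B4 = {3, 6, 7, 9}  B5 = {3, 6, 8, 10}  B6 = {2, 3, 5, 10}  B7 = {6, 8, 10, 11}  B8 = {1, 6, 7, 9}
Tree: B1–B2, B2–B3, B1–B4, B3–B5, B3–B6, B5–B7, B4–B8

The largest bag has 4 vertices, giving width 3; this decomposition certifies tw(G) ≤ 3. On the other hand G contains the 4-clique {2, 3, 5, 10}. A clique must lie in a single bag of any decomposition, so no decomposition can have width below 3. Combining the bounds, tw(G) = 3.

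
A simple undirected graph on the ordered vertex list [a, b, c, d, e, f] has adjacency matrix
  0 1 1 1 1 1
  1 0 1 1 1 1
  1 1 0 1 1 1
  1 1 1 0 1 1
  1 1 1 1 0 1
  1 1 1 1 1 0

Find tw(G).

A width-5 tree decomposition is:
Bags: B1 = {a, b, c, d, e, f}
Tree: (single bag)
With just one bag of size 6, the width is 6 − 1 = 5, so tw(G) ≤ 5. For the lower bound, the 6 vertices {a, b, c, d, e, f} are pairwise adjacent, and any tree decomposition puts a clique entirely inside one bag — forcing width ≥ 5. The upper and lower bounds meet at 5, so that is the treewidth.

5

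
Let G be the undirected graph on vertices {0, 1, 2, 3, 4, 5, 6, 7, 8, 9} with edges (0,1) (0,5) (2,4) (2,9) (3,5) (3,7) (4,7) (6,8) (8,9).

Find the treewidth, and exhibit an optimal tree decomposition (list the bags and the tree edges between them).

Treewidth 1.
One optimal decomposition is:
Bags: B1 = {6, 8}  B2 = {8, 9}  B3 = {2, 9}  B4 = {2, 4}  B5 = {4, 7}  B6 = {3, 7}  B7 = {3, 5}  B8 = {0, 5}  B9 = {0, 1}
Tree: B1–B2, B2–B3, B3–B4, B4–B5, B5–B6, B6–B7, B7–B8, B8–B9

The largest bag has 2 vertices, giving width 1; this decomposition certifies tw(G) ≤ 1. Since G has at least one edge (e.g. 6–8), it is not an edgeless graph, so tw(G) ≥ 1. Therefore the treewidth is 1.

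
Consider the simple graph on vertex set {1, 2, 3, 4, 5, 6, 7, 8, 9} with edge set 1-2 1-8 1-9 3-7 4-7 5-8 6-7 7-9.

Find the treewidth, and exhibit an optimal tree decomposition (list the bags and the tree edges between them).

Treewidth 1.
Bags: B1 = {7, 9}  B2 = {3, 7}  B3 = {6, 7}  B4 = {1, 9}  B5 = {1, 8}  B6 = {4, 7}  B7 = {5, 8}  B8 = {1, 2}
Tree: B1–B2, B2–B3, B1–B4, B4–B5, B1–B6, B5–B7, B4–B8

The largest bag has 2 vertices, giving width 1; this decomposition certifies tw(G) ≤ 1. G has an edge, so its treewidth is at least 1. Hence tw(G) = 1 exactly.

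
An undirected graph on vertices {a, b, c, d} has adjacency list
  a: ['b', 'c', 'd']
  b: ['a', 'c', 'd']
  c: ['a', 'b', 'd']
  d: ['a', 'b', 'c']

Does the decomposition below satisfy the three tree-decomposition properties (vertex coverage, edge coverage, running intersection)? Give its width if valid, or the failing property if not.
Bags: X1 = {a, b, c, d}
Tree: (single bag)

Checking the three conditions: (i) the bags cover all of {a, b, c, d}; (ii) for each edge, some bag contains both endpoints; (iii) the bags containing any fixed vertex form a subtree. All hold, so the decomposition is valid with width 4 − 1 = 3.

Yes; width 3.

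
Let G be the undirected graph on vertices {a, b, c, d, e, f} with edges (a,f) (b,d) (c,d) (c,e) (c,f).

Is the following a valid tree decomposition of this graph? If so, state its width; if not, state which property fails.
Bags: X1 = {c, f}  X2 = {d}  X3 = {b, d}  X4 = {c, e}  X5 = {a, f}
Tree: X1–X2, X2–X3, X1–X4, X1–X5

A tree decomposition must satisfy three properties: every vertex lies in some bag; for every edge, both endpoints lie together in some bag; and for every vertex, the bags containing it form a connected subtree. Here edge (c,d) lies in no bag, so the decomposition is invalid.

No — edge (c,d) lies in no bag.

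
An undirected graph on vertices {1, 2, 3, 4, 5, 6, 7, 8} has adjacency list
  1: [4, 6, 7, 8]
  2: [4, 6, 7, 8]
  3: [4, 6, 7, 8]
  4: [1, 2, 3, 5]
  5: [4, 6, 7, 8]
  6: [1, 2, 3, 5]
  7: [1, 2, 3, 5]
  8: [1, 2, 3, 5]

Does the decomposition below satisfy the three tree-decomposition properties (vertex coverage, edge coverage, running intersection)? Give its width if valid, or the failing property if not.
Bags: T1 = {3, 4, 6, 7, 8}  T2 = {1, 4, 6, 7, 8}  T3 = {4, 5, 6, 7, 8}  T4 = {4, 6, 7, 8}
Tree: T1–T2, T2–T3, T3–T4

A tree decomposition must satisfy three properties: every vertex lies in some bag; for every edge, both endpoints lie together in some bag; and for every vertex, the bags containing it form a connected subtree. Here vertex 2 appears in no bag, so the decomposition is invalid.

No — vertex 2 appears in no bag.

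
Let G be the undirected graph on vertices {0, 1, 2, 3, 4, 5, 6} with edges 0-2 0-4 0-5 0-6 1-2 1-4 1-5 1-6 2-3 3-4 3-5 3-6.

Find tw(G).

A width-3 tree decomposition is:
Bags: B1 = {0, 1, 2, 3}  B2 = {0, 1, 3, 4}  B3 = {0, 1, 3, 5}  B4 = {0, 1, 3, 6}
Tree: B1–B2, B2–B3, B3–B4
Every bag has size at most 4, so the width is 4 − 1 = 3 and tw(G) ≤ 3. For the lower bound: the 4 vertex sets {2,3}, {1,4}, {0}, {5} are disjoint, each induces a connected subgraph, and every pair is joined by at least one edge of G. Contracting each set to a single vertex therefore yields K_{4} as a minor, and since treewidth is minor-monotone, tw(G) ≥ tw(K_{4}) = 3. The upper and lower bounds meet at 3, so that is the treewidth.

3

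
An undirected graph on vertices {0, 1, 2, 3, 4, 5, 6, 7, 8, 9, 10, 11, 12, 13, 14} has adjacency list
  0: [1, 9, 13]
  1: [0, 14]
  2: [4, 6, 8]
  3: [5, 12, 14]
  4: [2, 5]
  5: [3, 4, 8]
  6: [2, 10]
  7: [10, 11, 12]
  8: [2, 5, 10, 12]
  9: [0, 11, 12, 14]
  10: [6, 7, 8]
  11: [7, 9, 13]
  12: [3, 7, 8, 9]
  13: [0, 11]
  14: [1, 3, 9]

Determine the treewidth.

3

A width-3 tree decomposition is:
Bags: B1 = {0, 1, 13, 14}  B2 = {0, 9, 13, 14}  B3 = {9, 11, 13, 14}  B4 = {3, 9, 11, 14}  B5 = {3, 9, 11, 12}  B6 = {3, 7, 11, 12}  B7 = {3, 5, 7, 12}  B8 = {5, 7, 8, 12}  B9 = {5, 7, 8, 10}  B10 = {4, 5, 8, 10}  B11 = {2, 4, 8, 10}  B12 = {2, 4, 6, 10}
Tree: B1–B2, B2–B3, B3–B4, B4–B5, B5–B6, B6–B7, B7–B8, B8–B9, B9–B10, B10–B11, B11–B12
Every bag has size at most 4, so the width is 4 − 1 = 3 and tw(G) ≤ 3. For the lower bound: the 4 vertex sets {0,1,13}, {14}, {9}, {3,7,11,12} are disjoint, each induces a connected subgraph, and every pair is joined by at least one edge of G. Contracting each set to a single vertex therefore yields K_{4} as a minor, and since treewidth is minor-monotone, tw(G) ≥ tw(K_{4}) = 3. Hence tw(G) = 3 exactly.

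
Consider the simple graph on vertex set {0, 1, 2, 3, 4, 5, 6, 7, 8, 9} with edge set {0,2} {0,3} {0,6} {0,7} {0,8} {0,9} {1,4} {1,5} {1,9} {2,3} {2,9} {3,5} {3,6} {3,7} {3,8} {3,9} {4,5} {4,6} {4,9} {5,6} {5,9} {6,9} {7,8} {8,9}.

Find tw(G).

A width-3 tree decomposition is:
Bags: B1 = {0, 3, 6, 9}  B2 = {3, 5, 6, 9}  B3 = {4, 5, 6, 9}  B4 = {0, 2, 3, 9}  B5 = {1, 4, 5, 9}  B6 = {0, 3, 8, 9}  B7 = {0, 3, 7, 8}
Tree: B1–B2, B2–B3, B1–B4, B3–B5, B1–B6, B6–B7
Every bag has size at most 4, so the width is 4 − 1 = 3 and tw(G) ≤ 3. On the other hand G contains the 4-clique {1, 4, 5, 9}. A clique must lie in a single bag of any decomposition, so no decomposition can have width below 3. Combining the bounds, tw(G) = 3.

3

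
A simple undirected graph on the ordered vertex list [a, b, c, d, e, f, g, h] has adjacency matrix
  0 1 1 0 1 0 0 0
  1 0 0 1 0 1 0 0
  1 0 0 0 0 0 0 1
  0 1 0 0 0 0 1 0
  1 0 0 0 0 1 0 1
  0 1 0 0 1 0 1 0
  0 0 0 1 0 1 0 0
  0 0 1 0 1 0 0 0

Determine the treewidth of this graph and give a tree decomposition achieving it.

Every bag has size at most 3, so the width is 3 − 1 = 2 and tw(G) ≤ 2. The edges g–d–b–f–g form a cycle, so G is not a tree and its treewidth is at least 2. Combining the bounds, tw(G) = 2.

Treewidth 2.
Bags: B1 = {d, f, g}  B2 = {b, d, f}  B3 = {b, e, f}  B4 = {a, b, e}  B5 = {a, e, h}  B6 = {a, c, h}
Tree: B1–B2, B2–B3, B3–B4, B4–B5, B5–B6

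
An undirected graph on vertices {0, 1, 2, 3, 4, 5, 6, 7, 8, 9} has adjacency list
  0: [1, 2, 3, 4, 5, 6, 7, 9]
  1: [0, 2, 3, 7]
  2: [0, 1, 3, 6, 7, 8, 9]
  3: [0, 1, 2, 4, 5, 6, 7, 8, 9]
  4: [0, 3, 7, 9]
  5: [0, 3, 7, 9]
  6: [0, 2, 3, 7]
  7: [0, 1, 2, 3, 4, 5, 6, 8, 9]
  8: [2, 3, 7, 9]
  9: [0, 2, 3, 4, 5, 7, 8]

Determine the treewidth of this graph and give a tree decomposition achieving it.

Treewidth 4.
Bags: B1 = {0, 1, 2, 3, 7}  B2 = {0, 2, 3, 7, 9}  B3 = {0, 3, 5, 7, 9}  B4 = {0, 2, 3, 6, 7}  B5 = {2, 3, 7, 8, 9}  B6 = {0, 3, 4, 7, 9}
Tree: B1–B2, B2–B3, B2–B4, B2–B5, B3–B6

Every bag has size at most 5, so the width is 5 − 1 = 4 and tw(G) ≤ 4. For the lower bound, the 5 vertices {0, 1, 2, 3, 7} are pairwise adjacent, and any tree decomposition puts a clique entirely inside one bag — forcing width ≥ 4. Hence tw(G) = 4 exactly.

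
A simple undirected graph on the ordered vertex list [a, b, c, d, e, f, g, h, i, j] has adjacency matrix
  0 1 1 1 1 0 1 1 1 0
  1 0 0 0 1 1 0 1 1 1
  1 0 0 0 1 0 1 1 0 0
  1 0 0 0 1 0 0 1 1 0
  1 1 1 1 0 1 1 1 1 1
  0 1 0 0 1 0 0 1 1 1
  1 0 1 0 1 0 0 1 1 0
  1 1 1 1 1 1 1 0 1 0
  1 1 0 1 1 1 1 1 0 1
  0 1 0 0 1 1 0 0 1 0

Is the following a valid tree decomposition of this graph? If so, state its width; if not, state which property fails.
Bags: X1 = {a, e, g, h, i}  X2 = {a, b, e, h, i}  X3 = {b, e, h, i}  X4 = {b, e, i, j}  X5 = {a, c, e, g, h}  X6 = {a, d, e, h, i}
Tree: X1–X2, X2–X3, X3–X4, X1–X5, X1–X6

No — vertex f appears in no bag.

A tree decomposition must satisfy three properties: every vertex lies in some bag; for every edge, both endpoints lie together in some bag; and for every vertex, the bags containing it form a connected subtree. Here vertex f appears in no bag, so the decomposition is invalid.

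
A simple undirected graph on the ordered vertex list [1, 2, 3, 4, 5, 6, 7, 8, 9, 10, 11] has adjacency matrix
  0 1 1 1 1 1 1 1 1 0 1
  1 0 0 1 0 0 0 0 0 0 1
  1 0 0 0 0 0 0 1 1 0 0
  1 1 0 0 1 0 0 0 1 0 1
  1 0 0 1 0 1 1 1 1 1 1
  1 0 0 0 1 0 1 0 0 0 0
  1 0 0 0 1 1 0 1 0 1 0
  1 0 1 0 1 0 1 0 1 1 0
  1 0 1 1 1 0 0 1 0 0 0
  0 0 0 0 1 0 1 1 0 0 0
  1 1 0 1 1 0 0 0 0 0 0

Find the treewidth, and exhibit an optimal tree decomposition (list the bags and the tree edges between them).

Treewidth 3.
One optimal decomposition is:
Bags: B1 = {1, 4, 5, 11}  B2 = {1, 2, 4, 11}  B3 = {1, 4, 5, 9}  B4 = {1, 5, 8, 9}  B5 = {1, 3, 8, 9}  B6 = {1, 5, 7, 8}  B7 = {5, 7, 8, 10}  B8 = {1, 5, 6, 7}
Tree: B1–B2, B1–B3, B3–B4, B4–B5, B4–B6, B6–B7, B6–B8

Every bag has size at most 4, so the width is 4 − 1 = 3 and tw(G) ≤ 3. For the lower bound, the 4 vertices {1, 2, 4, 11} are pairwise adjacent, and any tree decomposition puts a clique entirely inside one bag — forcing width ≥ 3. Therefore the treewidth is 3.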